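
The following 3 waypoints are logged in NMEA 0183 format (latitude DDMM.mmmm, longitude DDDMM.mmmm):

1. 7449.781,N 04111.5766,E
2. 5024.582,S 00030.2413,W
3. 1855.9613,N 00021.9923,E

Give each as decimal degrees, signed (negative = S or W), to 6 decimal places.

Point 1:
  φ: degrees = first 2 digits = 74, minutes = 49.781; 74 + 49.781/60 = 74.8296833
  N ⇒ keep positive
  Lon: degrees = first 3 digits = 41, minutes = 11.5766; 41 + 11.5766/60 = 41.1929433
  E → positive
Point 2:
  Latitude: degrees = first 2 digits = 50, minutes = 24.582; 50 + 24.582/60 = 50.4097000
  hemisphere S, so the sign is −
  Lon: split at 3 digits → 000° and 30.2413′; 0 + 30.2413/60 = 0.5040217
  hemisphere W, so the sign is −
Point 3:
  Latitude: split at 2 digits → 18° and 55.9613′; 18 + 55.9613/60 = 18.9326883
  N → positive
  Lon: split at 3 digits → 000° and 21.9923′; 0 + 21.9923/60 = 0.3665383
  E → positive

1. 74.829683, 41.192943
2. -50.409700, -0.504022
3. 18.932688, 0.366538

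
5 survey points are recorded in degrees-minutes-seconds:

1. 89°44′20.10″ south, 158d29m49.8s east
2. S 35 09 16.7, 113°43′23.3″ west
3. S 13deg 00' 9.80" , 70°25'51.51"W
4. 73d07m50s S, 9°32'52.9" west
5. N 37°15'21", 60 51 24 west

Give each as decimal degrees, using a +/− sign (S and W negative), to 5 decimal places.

Point 1:
  Lat: 89° + 44/60 + 20.1/3600 = 89 + 0.733333 + 0.005583 = 89.738917
  S ⇒ negate
  Lon: 158° + 29/60 + 49.8/3600 = 158 + 0.483333 + 0.013833 = 158.497167
  E → positive
Point 2:
  Latitude: 9′ + 16.7″ = 9.27833′; 35 + 9.27833/60 = 35.154639
  hemisphere S, so the sign is −
  Longitude: 113° + 43/60 + 23.3/3600 = 113 + 0.716667 + 0.006472 = 113.723139
  W ⇒ negate
Point 3:
  φ: 0′ + 9.8″ = 0.16333′; 13 + 0.16333/60 = 13.002722
  S → negative
  Longitude: 70° + 25/60 + 51.51/3600 = 70 + 0.416667 + 0.014308 = 70.430975
  W ⇒ negate
Point 4:
  Lat: 73 + 7/60 + 50/3600 = 73.130556
  S → negative
  Lon: 9° + 32/60 + 52.9/3600 = 9 + 0.533333 + 0.014694 = 9.548028
  W ⇒ negate
Point 5:
  Lat: 37° + 15/60 + 21/3600 = 37 + 0.250000 + 0.005833 = 37.255833
  N → positive
  Longitude: 60° + 51/60 + 24/3600 = 60 + 0.850000 + 0.006667 = 60.856667
  hemisphere W, so the sign is −

1. -89.73892, 158.49717
2. -35.15464, -113.72314
3. -13.00272, -70.43098
4. -73.13056, -9.54803
5. 37.25583, -60.85667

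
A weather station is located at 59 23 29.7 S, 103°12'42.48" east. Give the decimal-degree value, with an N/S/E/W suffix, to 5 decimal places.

59.39158° S, 103.21180° E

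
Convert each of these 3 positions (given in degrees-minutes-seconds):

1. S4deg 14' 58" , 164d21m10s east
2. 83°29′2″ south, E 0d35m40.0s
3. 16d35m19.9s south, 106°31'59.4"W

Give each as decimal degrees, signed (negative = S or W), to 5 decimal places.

Point 1:
  Latitude: 14′ + 58″ = 14.96667′; 4 + 14.96667/60 = 4.249444
  hemisphere S, so the sign is −
  λ: 21′ + 10″ = 21.16667′; 164 + 21.16667/60 = 164.352778
  E → positive
Point 2:
  φ: 83° + 29/60 + 2/3600 = 83 + 0.483333 + 0.000556 = 83.483889
  S ⇒ negate
  λ: 0 + 35/60 + 40/3600 = 0.594444
  E ⇒ keep positive
Point 3:
  Lat: 16 + 35/60 + 19.9/3600 = 16.588861
  hemisphere S, so the sign is −
  Lon: 106° + 31/60 + 59.4/3600 = 106 + 0.516667 + 0.016500 = 106.533167
  W ⇒ negate

1. -4.24944, 164.35278
2. -83.48389, 0.59444
3. -16.58886, -106.53317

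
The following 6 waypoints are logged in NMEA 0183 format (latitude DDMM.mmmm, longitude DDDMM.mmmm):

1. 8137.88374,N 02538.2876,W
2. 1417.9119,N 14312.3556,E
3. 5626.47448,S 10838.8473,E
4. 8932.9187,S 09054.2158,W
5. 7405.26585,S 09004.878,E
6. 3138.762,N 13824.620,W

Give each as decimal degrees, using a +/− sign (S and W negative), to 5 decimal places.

1. 81.63140, -25.63813
2. 14.29853, 143.20593
3. -56.44124, 108.64746
4. -89.54865, -90.90360
5. -74.08776, 90.08130
6. 31.64603, -138.41033

Point 1:
  Latitude: split at 2 digits → 81° and 37.88374′; 81 + 37.88374/60 = 81.631396
  N → positive
  Lon: degrees = first 3 digits = 25, minutes = 38.2876; 25 + 38.2876/60 = 25.638127
  W ⇒ negate
Point 2:
  φ: split at 2 digits → 14° and 17.9119′; 14 + 17.9119/60 = 14.298532
  N ⇒ keep positive
  Lon: split at 3 digits → 143° and 12.3556′; 143 + 12.3556/60 = 143.205927
  E → positive
Point 3:
  Latitude: degrees = first 2 digits = 56, minutes = 26.47448; 56 + 26.47448/60 = 56.441241
  S ⇒ negate
  Lon: degrees = first 3 digits = 108, minutes = 38.8473; 108 + 38.8473/60 = 108.647455
  E → positive
Point 4:
  Latitude: split at 2 digits → 89° and 32.9187′; 89 + 32.9187/60 = 89.548645
  hemisphere S, so the sign is −
  λ: split at 3 digits → 090° and 54.2158′; 90 + 54.2158/60 = 90.903597
  hemisphere W, so the sign is −
Point 5:
  Lat: degrees = first 2 digits = 74, minutes = 5.26585; 74 + 5.26585/60 = 74.087764
  S → negative
  Lon: degrees = first 3 digits = 90, minutes = 4.878; 90 + 4.878/60 = 90.081300
  E → positive
Point 6:
  Latitude: split at 2 digits → 31° and 38.762′; 31 + 38.762/60 = 31.646033
  N → positive
  Longitude: degrees = first 3 digits = 138, minutes = 24.62; 138 + 24.62/60 = 138.410333
  hemisphere W, so the sign is −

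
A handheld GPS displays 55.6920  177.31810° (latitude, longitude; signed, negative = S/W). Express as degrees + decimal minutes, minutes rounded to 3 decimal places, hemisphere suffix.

55° 41.520′ N, 177° 19.086′ E

Latitude: fractional part 0.692000 → 41.52000 minutes
λ: minutes = (177.318100 − 177) × 60 = 19.08600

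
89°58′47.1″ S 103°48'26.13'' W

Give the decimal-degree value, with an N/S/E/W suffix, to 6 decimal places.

89.979750° S, 103.807258° W

Lat: 89 + 58/60 + 47.1/3600 = 89.9797500
Lon: 103 + 48/60 + 26.13/3600 = 103.8072583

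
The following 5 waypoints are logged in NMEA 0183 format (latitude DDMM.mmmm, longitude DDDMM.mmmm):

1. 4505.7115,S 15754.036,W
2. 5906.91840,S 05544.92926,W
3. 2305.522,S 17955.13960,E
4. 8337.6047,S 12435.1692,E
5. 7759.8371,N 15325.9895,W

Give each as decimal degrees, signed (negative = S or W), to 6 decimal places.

1. -45.095192, -157.900600
2. -59.115307, -55.748821
3. -23.092033, 179.918993
4. -83.626745, 124.586153
5. 77.997285, -153.433158

Point 1:
  φ: degrees = first 2 digits = 45, minutes = 5.7115; 45 + 5.7115/60 = 45.0951917
  hemisphere S, so the sign is −
  λ: degrees = first 3 digits = 157, minutes = 54.036; 157 + 54.036/60 = 157.9006000
  W → negative
Point 2:
  φ: degrees = first 2 digits = 59, minutes = 6.9184; 59 + 6.9184/60 = 59.1153067
  hemisphere S, so the sign is −
  Lon: split at 3 digits → 055° and 44.92926′; 55 + 44.92926/60 = 55.7488210
  hemisphere W, so the sign is −
Point 3:
  Latitude: split at 2 digits → 23° and 5.522′; 23 + 5.522/60 = 23.0920333
  S ⇒ negate
  λ: degrees = first 3 digits = 179, minutes = 55.1396; 179 + 55.1396/60 = 179.9189933
  E ⇒ keep positive
Point 4:
  φ: degrees = first 2 digits = 83, minutes = 37.6047; 83 + 37.6047/60 = 83.6267450
  hemisphere S, so the sign is −
  Longitude: degrees = first 3 digits = 124, minutes = 35.1692; 124 + 35.1692/60 = 124.5861533
  E ⇒ keep positive
Point 5:
  Lat: split at 2 digits → 77° and 59.8371′; 77 + 59.8371/60 = 77.9972850
  N ⇒ keep positive
  λ: split at 3 digits → 153° and 25.9895′; 153 + 25.9895/60 = 153.4331583
  hemisphere W, so the sign is −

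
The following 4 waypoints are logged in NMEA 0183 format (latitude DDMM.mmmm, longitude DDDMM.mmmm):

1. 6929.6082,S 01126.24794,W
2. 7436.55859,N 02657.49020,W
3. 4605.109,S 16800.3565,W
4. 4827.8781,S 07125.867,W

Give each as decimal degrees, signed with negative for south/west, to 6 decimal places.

Point 1:
  φ: split at 2 digits → 69° and 29.6082′; 69 + 29.6082/60 = 69.4934700
  S → negative
  Longitude: split at 3 digits → 011° and 26.24794′; 11 + 26.24794/60 = 11.4374657
  W ⇒ negate
Point 2:
  Lat: degrees = first 2 digits = 74, minutes = 36.55859; 74 + 36.55859/60 = 74.6093098
  N ⇒ keep positive
  Longitude: split at 3 digits → 026° and 57.4902′; 26 + 57.4902/60 = 26.9581700
  hemisphere W, so the sign is −
Point 3:
  Latitude: split at 2 digits → 46° and 5.109′; 46 + 5.109/60 = 46.0851500
  S ⇒ negate
  Lon: split at 3 digits → 168° and 0.3565′; 168 + 0.3565/60 = 168.0059417
  hemisphere W, so the sign is −
Point 4:
  Lat: split at 2 digits → 48° and 27.8781′; 48 + 27.8781/60 = 48.4646350
  hemisphere S, so the sign is −
  Longitude: split at 3 digits → 071° and 25.867′; 71 + 25.867/60 = 71.4311167
  W → negative

1. -69.493470, -11.437466
2. 74.609310, -26.958170
3. -46.085150, -168.005942
4. -48.464635, -71.431117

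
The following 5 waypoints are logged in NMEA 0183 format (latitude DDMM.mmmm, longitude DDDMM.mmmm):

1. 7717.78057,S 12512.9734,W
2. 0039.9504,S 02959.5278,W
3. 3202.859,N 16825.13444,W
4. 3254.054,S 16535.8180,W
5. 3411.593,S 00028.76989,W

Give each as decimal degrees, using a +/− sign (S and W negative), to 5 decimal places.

1. -77.29634, -125.21622
2. -0.66584, -29.99213
3. 32.04765, -168.41891
4. -32.90090, -165.59697
5. -34.19322, -0.47950

Point 1:
  Latitude: split at 2 digits → 77° and 17.78057′; 77 + 17.78057/60 = 77.296343
  hemisphere S, so the sign is −
  Lon: split at 3 digits → 125° and 12.9734′; 125 + 12.9734/60 = 125.216223
  W → negative
Point 2:
  φ: degrees = first 2 digits = 0, minutes = 39.9504; 0 + 39.9504/60 = 0.665840
  S → negative
  λ: degrees = first 3 digits = 29, minutes = 59.5278; 29 + 59.5278/60 = 29.992130
  W ⇒ negate
Point 3:
  Latitude: split at 2 digits → 32° and 2.859′; 32 + 2.859/60 = 32.047650
  N → positive
  Lon: split at 3 digits → 168° and 25.13444′; 168 + 25.13444/60 = 168.418907
  W ⇒ negate
Point 4:
  Latitude: degrees = first 2 digits = 32, minutes = 54.054; 32 + 54.054/60 = 32.900900
  hemisphere S, so the sign is −
  λ: degrees = first 3 digits = 165, minutes = 35.818; 165 + 35.818/60 = 165.596967
  W ⇒ negate
Point 5:
  φ: degrees = first 2 digits = 34, minutes = 11.593; 34 + 11.593/60 = 34.193217
  S ⇒ negate
  λ: degrees = first 3 digits = 0, minutes = 28.76989; 0 + 28.76989/60 = 0.479498
  hemisphere W, so the sign is −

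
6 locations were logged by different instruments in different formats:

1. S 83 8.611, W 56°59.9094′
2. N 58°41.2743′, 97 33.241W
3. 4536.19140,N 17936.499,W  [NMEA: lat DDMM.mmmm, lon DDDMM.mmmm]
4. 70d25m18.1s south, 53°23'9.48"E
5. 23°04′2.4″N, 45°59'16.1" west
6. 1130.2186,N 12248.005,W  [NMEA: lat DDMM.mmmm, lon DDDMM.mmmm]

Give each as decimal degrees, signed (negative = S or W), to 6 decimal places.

Point 1:
  Latitude: 83 + 8.611/60 = 83.1435167
  hemisphere S, so the sign is −
  Longitude: 56 + 59.9094/60 = 56.9984900
  hemisphere W, so the sign is −
Point 2:
  φ: 41.2743′ = 0.687905°; total 58.6879050
  N ⇒ keep positive
  λ: 97 + 33.241/60 = 97.5540167
  W → negative
Point 3:
  φ: degrees = first 2 digits = 45, minutes = 36.1914; 45 + 36.1914/60 = 45.6031900
  N ⇒ keep positive
  Longitude: split at 3 digits → 179° and 36.499′; 179 + 36.499/60 = 179.6083167
  W ⇒ negate
Point 4:
  φ: 25′ + 18.1″ = 25.30167′; 70 + 25.30167/60 = 70.4216944
  S → negative
  λ: 53 + 23/60 + 9.48/3600 = 53.3859667
  E ⇒ keep positive
Point 5:
  Latitude: 23 + 4/60 + 2.4/3600 = 23.0673333
  N → positive
  Lon: 45 + 59/60 + 16.1/3600 = 45.9878056
  W → negative
Point 6:
  Latitude: degrees = first 2 digits = 11, minutes = 30.2186; 11 + 30.2186/60 = 11.5036433
  N ⇒ keep positive
  Longitude: split at 3 digits → 122° and 48.005′; 122 + 48.005/60 = 122.8000833
  W ⇒ negate

1. -83.143517, -56.998490
2. 58.687905, -97.554017
3. 45.603190, -179.608317
4. -70.421694, 53.385967
5. 23.067333, -45.987806
6. 11.503643, -122.800083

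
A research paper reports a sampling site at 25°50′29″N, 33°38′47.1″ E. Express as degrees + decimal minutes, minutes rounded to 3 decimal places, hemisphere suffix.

25° 50.483′ N, 33° 38.785′ E

φ: 50 + 29/60 = 50.48333′
λ: 38 + 47.1/60 = 38.78500′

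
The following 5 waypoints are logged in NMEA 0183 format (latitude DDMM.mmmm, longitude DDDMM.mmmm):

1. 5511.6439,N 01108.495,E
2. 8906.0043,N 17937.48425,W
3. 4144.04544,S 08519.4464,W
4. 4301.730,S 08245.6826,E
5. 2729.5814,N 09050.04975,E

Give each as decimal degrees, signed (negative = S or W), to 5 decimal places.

Point 1:
  Lat: degrees = first 2 digits = 55, minutes = 11.6439; 55 + 11.6439/60 = 55.194065
  N → positive
  Lon: degrees = first 3 digits = 11, minutes = 8.495; 11 + 8.495/60 = 11.141583
  E → positive
Point 2:
  Latitude: degrees = first 2 digits = 89, minutes = 6.0043; 89 + 6.0043/60 = 89.100072
  N → positive
  λ: split at 3 digits → 179° and 37.48425′; 179 + 37.48425/60 = 179.624738
  hemisphere W, so the sign is −
Point 3:
  Latitude: degrees = first 2 digits = 41, minutes = 44.04544; 41 + 44.04544/60 = 41.734091
  S ⇒ negate
  λ: degrees = first 3 digits = 85, minutes = 19.4464; 85 + 19.4464/60 = 85.324107
  hemisphere W, so the sign is −
Point 4:
  φ: split at 2 digits → 43° and 1.73′; 43 + 1.73/60 = 43.028833
  hemisphere S, so the sign is −
  Lon: degrees = first 3 digits = 82, minutes = 45.6826; 82 + 45.6826/60 = 82.761377
  E ⇒ keep positive
Point 5:
  φ: degrees = first 2 digits = 27, minutes = 29.5814; 27 + 29.5814/60 = 27.493023
  N ⇒ keep positive
  Longitude: degrees = first 3 digits = 90, minutes = 50.04975; 90 + 50.04975/60 = 90.834163
  E ⇒ keep positive

1. 55.19407, 11.14158
2. 89.10007, -179.62474
3. -41.73409, -85.32411
4. -43.02883, 82.76138
5. 27.49302, 90.83416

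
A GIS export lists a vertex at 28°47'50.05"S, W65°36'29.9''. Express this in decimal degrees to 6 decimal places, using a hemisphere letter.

28.797236° S, 65.608306° W

φ: 28° + 47/60 + 50.05/3600 = 28 + 0.783333 + 0.013903 = 28.7972361
Lon: 36′ + 29.9″ = 36.49833′; 65 + 36.49833/60 = 65.6083056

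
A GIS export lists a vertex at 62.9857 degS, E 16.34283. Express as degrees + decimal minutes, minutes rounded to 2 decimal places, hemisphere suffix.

φ: 62° + 0.985700 × 60 = 62° 59.1420′
Longitude: minutes = (16.342830 − 16) × 60 = 20.5698

62° 59.14′ S, 16° 20.57′ E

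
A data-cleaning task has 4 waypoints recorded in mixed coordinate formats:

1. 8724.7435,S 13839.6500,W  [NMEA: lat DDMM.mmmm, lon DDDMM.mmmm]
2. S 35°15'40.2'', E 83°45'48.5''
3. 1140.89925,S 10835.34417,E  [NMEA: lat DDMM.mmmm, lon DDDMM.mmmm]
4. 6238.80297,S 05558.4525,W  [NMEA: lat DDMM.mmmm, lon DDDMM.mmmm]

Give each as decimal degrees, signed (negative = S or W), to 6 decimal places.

1. -87.412392, -138.660833
2. -35.261167, 83.763472
3. -11.681654, 108.589070
4. -62.646716, -55.974208

Point 1:
  Latitude: degrees = first 2 digits = 87, minutes = 24.7435; 87 + 24.7435/60 = 87.4123917
  S → negative
  Longitude: degrees = first 3 digits = 138, minutes = 39.65; 138 + 39.65/60 = 138.6608333
  W ⇒ negate
Point 2:
  Lat: 35 + 15/60 + 40.2/3600 = 35.2611667
  S → negative
  λ: 83 + 45/60 + 48.5/3600 = 83.7634722
  E → positive
Point 3:
  Lat: degrees = first 2 digits = 11, minutes = 40.89925; 11 + 40.89925/60 = 11.6816542
  S ⇒ negate
  Lon: split at 3 digits → 108° and 35.34417′; 108 + 35.34417/60 = 108.5890695
  E ⇒ keep positive
Point 4:
  Latitude: split at 2 digits → 62° and 38.80297′; 62 + 38.80297/60 = 62.6467162
  hemisphere S, so the sign is −
  Lon: degrees = first 3 digits = 55, minutes = 58.4525; 55 + 58.4525/60 = 55.9742083
  W ⇒ negate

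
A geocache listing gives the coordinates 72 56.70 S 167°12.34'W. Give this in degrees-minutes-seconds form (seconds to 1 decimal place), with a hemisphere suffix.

72°56′42.0″ S, 167°12′20.4″ W

Latitude: fractional minutes 0.70000 × 60 = 42.000″
Lon: fractional minutes 0.34000 × 60 = 20.400″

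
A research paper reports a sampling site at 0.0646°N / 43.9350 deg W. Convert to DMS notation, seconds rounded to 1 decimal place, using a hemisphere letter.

φ: whole degrees 0; 3.87600′ → 3′ and 52.560″
Longitude: 0.935000 × 60 = 56.10000′ → 56′, remainder × 60 = 6.000″

0°03′52.6″ N, 43°56′6.0″ W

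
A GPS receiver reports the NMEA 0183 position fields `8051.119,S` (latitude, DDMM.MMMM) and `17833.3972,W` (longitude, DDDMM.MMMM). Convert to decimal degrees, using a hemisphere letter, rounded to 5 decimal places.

80.85198° S, 178.55662° W

Latitude: split at 2 digits → 80° and 51.119′; 80 + 51.119/60 = 80.851983
Lon: degrees = first 3 digits = 178, minutes = 33.3972; 178 + 33.3972/60 = 178.556620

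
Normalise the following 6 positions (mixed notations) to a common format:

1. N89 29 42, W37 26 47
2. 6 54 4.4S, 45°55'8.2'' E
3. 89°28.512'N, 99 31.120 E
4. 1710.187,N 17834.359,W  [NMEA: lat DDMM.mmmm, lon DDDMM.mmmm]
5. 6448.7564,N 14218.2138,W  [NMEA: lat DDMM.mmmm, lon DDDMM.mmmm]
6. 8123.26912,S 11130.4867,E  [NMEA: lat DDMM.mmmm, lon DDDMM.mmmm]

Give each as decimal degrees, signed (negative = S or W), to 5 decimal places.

Point 1:
  Lat: 29′ + 42″ = 29.70000′; 89 + 29.70000/60 = 89.495000
  N → positive
  Lon: 37 + 26/60 + 47/3600 = 37.446389
  W → negative
Point 2:
  φ: 6° + 54/60 + 4.4/3600 = 6 + 0.900000 + 0.001222 = 6.901222
  S ⇒ negate
  λ: 45° + 55/60 + 8.2/3600 = 45 + 0.916667 + 0.002278 = 45.918944
  E ⇒ keep positive
Point 3:
  φ: 89 + 28.512/60 = 89.475200
  N ⇒ keep positive
  Lon: 31.12′ = 0.518667°; total 99.518667
  E → positive
Point 4:
  φ: degrees = first 2 digits = 17, minutes = 10.187; 17 + 10.187/60 = 17.169783
  N ⇒ keep positive
  Lon: degrees = first 3 digits = 178, minutes = 34.359; 178 + 34.359/60 = 178.572650
  hemisphere W, so the sign is −
Point 5:
  Latitude: degrees = first 2 digits = 64, minutes = 48.7564; 64 + 48.7564/60 = 64.812607
  N → positive
  λ: degrees = first 3 digits = 142, minutes = 18.2138; 142 + 18.2138/60 = 142.303563
  W → negative
Point 6:
  Lat: degrees = first 2 digits = 81, minutes = 23.26912; 81 + 23.26912/60 = 81.387819
  S → negative
  Lon: degrees = first 3 digits = 111, minutes = 30.4867; 111 + 30.4867/60 = 111.508112
  E ⇒ keep positive

1. 89.49500, -37.44639
2. -6.90122, 45.91894
3. 89.47520, 99.51867
4. 17.16978, -178.57265
5. 64.81261, -142.30356
6. -81.38782, 111.50811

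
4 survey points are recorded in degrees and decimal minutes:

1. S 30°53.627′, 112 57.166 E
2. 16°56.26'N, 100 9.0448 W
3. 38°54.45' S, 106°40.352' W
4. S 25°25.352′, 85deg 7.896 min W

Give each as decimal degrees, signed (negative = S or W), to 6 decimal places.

Point 1:
  Latitude: 30 + 53.627/60 = 30.8937833
  S → negative
  Lon: 57.166′ = 0.952767°; total 112.9527667
  E → positive
Point 2:
  Lat: 56.26′ = 0.937667°; total 16.9376667
  N ⇒ keep positive
  λ: 9.0448′ = 0.150747°; total 100.1507467
  W → negative
Point 3:
  Latitude: 54.45′ = 0.907500°; total 38.9075000
  S → negative
  λ: 106 + 40.352/60 = 106.6725333
  W → negative
Point 4:
  Lat: 25.352′ = 0.422533°; total 25.4225333
  S → negative
  λ: 85 + 7.896/60 = 85.1316000
  hemisphere W, so the sign is −

1. -30.893783, 112.952767
2. 16.937667, -100.150747
3. -38.907500, -106.672533
4. -25.422533, -85.131600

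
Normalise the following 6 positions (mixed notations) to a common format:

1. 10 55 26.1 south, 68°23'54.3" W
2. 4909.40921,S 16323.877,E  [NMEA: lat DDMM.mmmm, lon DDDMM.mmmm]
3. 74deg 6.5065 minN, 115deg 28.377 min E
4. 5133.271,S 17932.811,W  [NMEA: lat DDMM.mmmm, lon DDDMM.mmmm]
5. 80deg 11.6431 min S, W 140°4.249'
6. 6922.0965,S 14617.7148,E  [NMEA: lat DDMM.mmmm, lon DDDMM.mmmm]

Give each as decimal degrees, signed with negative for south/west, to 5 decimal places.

1. -10.92392, -68.39842
2. -49.15682, 163.39795
3. 74.10844, 115.47295
4. -51.55452, -179.54685
5. -80.19405, -140.07082
6. -69.36828, 146.29525

Point 1:
  Lat: 55′ + 26.1″ = 55.43500′; 10 + 55.43500/60 = 10.923917
  S ⇒ negate
  λ: 68 + 23/60 + 54.3/3600 = 68.398417
  W → negative
Point 2:
  φ: split at 2 digits → 49° and 9.40921′; 49 + 9.40921/60 = 49.156820
  S ⇒ negate
  λ: degrees = first 3 digits = 163, minutes = 23.877; 163 + 23.877/60 = 163.397950
  E → positive
Point 3:
  φ: 74 + 6.5065/60 = 74.108442
  N → positive
  Longitude: 115 + 28.377/60 = 115.472950
  E ⇒ keep positive
Point 4:
  φ: split at 2 digits → 51° and 33.271′; 51 + 33.271/60 = 51.554517
  S → negative
  Lon: split at 3 digits → 179° and 32.811′; 179 + 32.811/60 = 179.546850
  hemisphere W, so the sign is −
Point 5:
  φ: 11.6431′ = 0.194052°; total 80.194052
  S ⇒ negate
  Lon: 4.249′ = 0.070817°; total 140.070817
  hemisphere W, so the sign is −
Point 6:
  Latitude: split at 2 digits → 69° and 22.0965′; 69 + 22.0965/60 = 69.368275
  hemisphere S, so the sign is −
  λ: split at 3 digits → 146° and 17.7148′; 146 + 17.7148/60 = 146.295247
  E ⇒ keep positive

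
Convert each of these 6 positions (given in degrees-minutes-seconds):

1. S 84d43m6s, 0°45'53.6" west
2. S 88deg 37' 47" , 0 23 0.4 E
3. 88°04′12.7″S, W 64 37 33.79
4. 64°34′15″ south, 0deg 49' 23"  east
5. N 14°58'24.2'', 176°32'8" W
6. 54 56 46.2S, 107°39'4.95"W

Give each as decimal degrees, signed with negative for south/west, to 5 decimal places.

1. -84.71833, -0.76489
2. -88.62972, 0.38344
3. -88.07019, -64.62605
4. -64.57083, 0.82306
5. 14.97339, -176.53556
6. -54.94617, -107.65138

Point 1:
  φ: 84 + 43/60 + 6/3600 = 84.718333
  S → negative
  Lon: 0 + 45/60 + 53.6/3600 = 0.764889
  W ⇒ negate
Point 2:
  Lat: 88° + 37/60 + 47/3600 = 88 + 0.616667 + 0.013056 = 88.629722
  S ⇒ negate
  Longitude: 0° + 23/60 + 0.4/3600 = 0 + 0.383333 + 0.000111 = 0.383444
  E → positive
Point 3:
  φ: 88° + 4/60 + 12.7/3600 = 88 + 0.066667 + 0.003528 = 88.070194
  hemisphere S, so the sign is −
  Lon: 37′ + 33.79″ = 37.56317′; 64 + 37.56317/60 = 64.626053
  W ⇒ negate
Point 4:
  φ: 64 + 34/60 + 15/3600 = 64.570833
  hemisphere S, so the sign is −
  Lon: 49′ + 23″ = 49.38333′; 0 + 49.38333/60 = 0.823056
  E ⇒ keep positive
Point 5:
  φ: 14° + 58/60 + 24.2/3600 = 14 + 0.966667 + 0.006722 = 14.973389
  N ⇒ keep positive
  Longitude: 32′ + 8″ = 32.13333′; 176 + 32.13333/60 = 176.535556
  W ⇒ negate
Point 6:
  Latitude: 54 + 56/60 + 46.2/3600 = 54.946167
  hemisphere S, so the sign is −
  λ: 107° + 39/60 + 4.95/3600 = 107 + 0.650000 + 0.001375 = 107.651375
  W ⇒ negate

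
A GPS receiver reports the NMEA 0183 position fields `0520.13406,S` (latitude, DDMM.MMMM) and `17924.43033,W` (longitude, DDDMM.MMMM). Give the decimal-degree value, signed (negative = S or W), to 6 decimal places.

φ: split at 2 digits → 05° and 20.13406′; 5 + 20.13406/60 = 5.3355677
S → negative
λ: split at 3 digits → 179° and 24.43033′; 179 + 24.43033/60 = 179.4071722
W ⇒ negate

-5.335568, -179.407172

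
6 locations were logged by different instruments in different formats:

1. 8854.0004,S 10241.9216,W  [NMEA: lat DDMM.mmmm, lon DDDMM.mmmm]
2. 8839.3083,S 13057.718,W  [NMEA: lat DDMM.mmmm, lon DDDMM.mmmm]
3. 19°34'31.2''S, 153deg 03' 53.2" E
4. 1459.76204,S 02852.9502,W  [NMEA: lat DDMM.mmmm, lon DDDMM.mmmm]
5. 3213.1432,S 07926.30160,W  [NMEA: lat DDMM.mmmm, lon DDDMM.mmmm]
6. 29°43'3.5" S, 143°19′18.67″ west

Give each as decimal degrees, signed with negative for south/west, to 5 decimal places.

1. -88.90001, -102.69869
2. -88.65514, -130.96197
3. -19.57533, 153.06478
4. -14.99603, -28.88250
5. -32.21905, -79.43836
6. -29.71764, -143.32185

Point 1:
  Lat: degrees = first 2 digits = 88, minutes = 54.0004; 88 + 54.0004/60 = 88.900007
  S ⇒ negate
  Longitude: split at 3 digits → 102° and 41.9216′; 102 + 41.9216/60 = 102.698693
  W → negative
Point 2:
  Lat: degrees = first 2 digits = 88, minutes = 39.3083; 88 + 39.3083/60 = 88.655138
  hemisphere S, so the sign is −
  Lon: split at 3 digits → 130° and 57.718′; 130 + 57.718/60 = 130.961967
  W ⇒ negate
Point 3:
  Lat: 34′ + 31.2″ = 34.52000′; 19 + 34.52000/60 = 19.575333
  hemisphere S, so the sign is −
  Lon: 153 + 3/60 + 53.2/3600 = 153.064778
  E → positive
Point 4:
  φ: degrees = first 2 digits = 14, minutes = 59.76204; 14 + 59.76204/60 = 14.996034
  S → negative
  Longitude: degrees = first 3 digits = 28, minutes = 52.9502; 28 + 52.9502/60 = 28.882503
  W → negative
Point 5:
  Latitude: split at 2 digits → 32° and 13.1432′; 32 + 13.1432/60 = 32.219053
  S ⇒ negate
  Lon: degrees = first 3 digits = 79, minutes = 26.3016; 79 + 26.3016/60 = 79.438360
  W ⇒ negate
Point 6:
  φ: 29 + 43/60 + 3.5/3600 = 29.717639
  S → negative
  λ: 19′ + 18.67″ = 19.31117′; 143 + 19.31117/60 = 143.321853
  hemisphere W, so the sign is −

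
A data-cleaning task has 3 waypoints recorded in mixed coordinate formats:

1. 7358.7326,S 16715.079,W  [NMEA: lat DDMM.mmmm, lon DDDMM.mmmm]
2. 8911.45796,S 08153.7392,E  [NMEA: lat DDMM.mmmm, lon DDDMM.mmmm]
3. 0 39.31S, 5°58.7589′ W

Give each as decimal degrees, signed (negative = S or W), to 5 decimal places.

1. -73.97888, -167.25132
2. -89.19097, 81.89565
3. -0.65517, -5.97932

Point 1:
  Lat: degrees = first 2 digits = 73, minutes = 58.7326; 73 + 58.7326/60 = 73.978877
  hemisphere S, so the sign is −
  λ: split at 3 digits → 167° and 15.079′; 167 + 15.079/60 = 167.251317
  hemisphere W, so the sign is −
Point 2:
  Lat: degrees = first 2 digits = 89, minutes = 11.45796; 89 + 11.45796/60 = 89.190966
  hemisphere S, so the sign is −
  λ: split at 3 digits → 081° and 53.7392′; 81 + 53.7392/60 = 81.895653
  E → positive
Point 3:
  φ: 0 + 39.31/60 = 0.655167
  S ⇒ negate
  λ: 5 + 58.7589/60 = 5.979315
  W ⇒ negate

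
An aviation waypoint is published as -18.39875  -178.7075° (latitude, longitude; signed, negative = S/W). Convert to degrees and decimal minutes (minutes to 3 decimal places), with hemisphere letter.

18° 23.925′ S, 178° 42.450′ W

Latitude is negative → S; |value| = 18.398750
Latitude: 18° + 0.398750 × 60 = 18° 23.92500′
Longitude is negative → W; |value| = 178.707500
Longitude: minutes = (178.707500 − 178) × 60 = 42.45000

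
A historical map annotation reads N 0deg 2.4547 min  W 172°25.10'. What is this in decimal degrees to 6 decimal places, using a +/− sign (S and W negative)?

Lat: 0 + 2.4547/60 = 0.0409117
N → positive
Lon: 25.1′ = 0.418333°; total 172.4183333
hemisphere W, so the sign is −

0.040912, -172.418333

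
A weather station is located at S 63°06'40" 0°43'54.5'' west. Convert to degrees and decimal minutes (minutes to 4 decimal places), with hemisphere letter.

Lat: seconds/60 = 0.66667; minutes = 6 + 0.66667 = 6.666667
Longitude: 43 + 54.5/60 = 43.908333′

63° 6.6667′ S, 0° 43.9083′ W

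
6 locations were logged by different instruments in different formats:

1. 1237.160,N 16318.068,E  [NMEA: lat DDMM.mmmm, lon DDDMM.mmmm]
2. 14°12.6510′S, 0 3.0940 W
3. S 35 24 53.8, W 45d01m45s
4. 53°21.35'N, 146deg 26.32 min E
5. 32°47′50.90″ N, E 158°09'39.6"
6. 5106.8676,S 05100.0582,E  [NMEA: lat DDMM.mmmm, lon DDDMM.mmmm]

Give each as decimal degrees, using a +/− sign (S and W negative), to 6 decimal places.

Point 1:
  Lat: split at 2 digits → 12° and 37.16′; 12 + 37.16/60 = 12.6193333
  N → positive
  λ: split at 3 digits → 163° and 18.068′; 163 + 18.068/60 = 163.3011333
  E → positive
Point 2:
  Lat: 12.651′ = 0.210850°; total 14.2108500
  S → negative
  λ: 0 + 3.094/60 = 0.0515667
  W → negative
Point 3:
  Lat: 35° + 24/60 + 53.8/3600 = 35 + 0.400000 + 0.014944 = 35.4149444
  hemisphere S, so the sign is −
  Lon: 45° + 1/60 + 45/3600 = 45 + 0.016667 + 0.012500 = 45.0291667
  hemisphere W, so the sign is −
Point 4:
  φ: 53 + 21.35/60 = 53.3558333
  N ⇒ keep positive
  λ: 146 + 26.32/60 = 146.4386667
  E ⇒ keep positive
Point 5:
  φ: 47′ + 50.9″ = 47.84833′; 32 + 47.84833/60 = 32.7974722
  N → positive
  λ: 158° + 9/60 + 39.6/3600 = 158 + 0.150000 + 0.011000 = 158.1610000
  E ⇒ keep positive
Point 6:
  Latitude: degrees = first 2 digits = 51, minutes = 6.8676; 51 + 6.8676/60 = 51.1144600
  hemisphere S, so the sign is −
  Lon: degrees = first 3 digits = 51, minutes = 0.0582; 51 + 0.0582/60 = 51.0009700
  E → positive

1. 12.619333, 163.301133
2. -14.210850, -0.051567
3. -35.414944, -45.029167
4. 53.355833, 146.438667
5. 32.797472, 158.161000
6. -51.114460, 51.000970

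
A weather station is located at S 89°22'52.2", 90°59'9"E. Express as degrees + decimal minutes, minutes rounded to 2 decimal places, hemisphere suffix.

φ: 22 + 52.2/60 = 22.8700′
λ: seconds/60 = 0.15000; minutes = 59 + 0.15000 = 59.1500

89° 22.87′ S, 90° 59.15′ E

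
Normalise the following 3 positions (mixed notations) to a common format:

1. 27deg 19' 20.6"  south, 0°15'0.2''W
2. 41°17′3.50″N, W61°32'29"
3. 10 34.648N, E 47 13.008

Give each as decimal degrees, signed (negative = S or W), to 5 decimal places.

1. -27.32239, -0.25006
2. 41.28431, -61.54139
3. 10.57747, 47.21680

Point 1:
  Latitude: 19′ + 20.6″ = 19.34333′; 27 + 19.34333/60 = 27.322389
  hemisphere S, so the sign is −
  Lon: 0 + 15/60 + 0.2/3600 = 0.250056
  hemisphere W, so the sign is −
Point 2:
  φ: 41 + 17/60 + 3.5/3600 = 41.284306
  N → positive
  λ: 32′ + 29″ = 32.48333′; 61 + 32.48333/60 = 61.541389
  W ⇒ negate
Point 3:
  φ: 10 + 34.648/60 = 10.577467
  N → positive
  λ: 13.008′ = 0.216800°; total 47.216800
  E ⇒ keep positive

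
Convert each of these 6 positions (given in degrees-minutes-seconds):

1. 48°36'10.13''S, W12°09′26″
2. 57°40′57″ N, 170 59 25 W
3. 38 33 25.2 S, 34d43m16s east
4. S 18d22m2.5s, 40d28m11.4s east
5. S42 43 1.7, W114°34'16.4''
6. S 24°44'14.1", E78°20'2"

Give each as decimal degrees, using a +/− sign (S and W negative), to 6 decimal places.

1. -48.602814, -12.157222
2. 57.682500, -170.990278
3. -38.557000, 34.721111
4. -18.367361, 40.469833
5. -42.717139, -114.571222
6. -24.737250, 78.333889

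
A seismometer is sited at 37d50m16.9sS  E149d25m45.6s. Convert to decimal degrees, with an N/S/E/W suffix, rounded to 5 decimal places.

Latitude: 37 + 50/60 + 16.9/3600 = 37.838028
λ: 25′ + 45.6″ = 25.76000′; 149 + 25.76000/60 = 149.429333

37.83803° S, 149.42933° E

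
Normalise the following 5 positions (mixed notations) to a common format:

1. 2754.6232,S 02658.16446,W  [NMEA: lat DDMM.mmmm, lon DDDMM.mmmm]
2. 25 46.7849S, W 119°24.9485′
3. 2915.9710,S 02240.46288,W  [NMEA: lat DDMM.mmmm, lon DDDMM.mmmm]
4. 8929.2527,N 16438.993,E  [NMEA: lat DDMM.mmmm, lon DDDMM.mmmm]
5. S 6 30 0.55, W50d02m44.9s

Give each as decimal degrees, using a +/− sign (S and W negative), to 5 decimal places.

Point 1:
  φ: degrees = first 2 digits = 27, minutes = 54.6232; 27 + 54.6232/60 = 27.910387
  S ⇒ negate
  Longitude: split at 3 digits → 026° and 58.16446′; 26 + 58.16446/60 = 26.969408
  W → negative
Point 2:
  Latitude: 46.7849′ = 0.779748°; total 25.779748
  hemisphere S, so the sign is −
  Longitude: 119 + 24.9485/60 = 119.415808
  W ⇒ negate
Point 3:
  Lat: degrees = first 2 digits = 29, minutes = 15.971; 29 + 15.971/60 = 29.266183
  hemisphere S, so the sign is −
  λ: split at 3 digits → 022° and 40.46288′; 22 + 40.46288/60 = 22.674381
  hemisphere W, so the sign is −
Point 4:
  Latitude: degrees = first 2 digits = 89, minutes = 29.2527; 89 + 29.2527/60 = 89.487545
  N ⇒ keep positive
  λ: split at 3 digits → 164° and 38.993′; 164 + 38.993/60 = 164.649883
  E ⇒ keep positive
Point 5:
  Lat: 6 + 30/60 + 0.55/3600 = 6.500153
  hemisphere S, so the sign is −
  Longitude: 50° + 2/60 + 44.9/3600 = 50 + 0.033333 + 0.012472 = 50.045806
  W → negative

1. -27.91039, -26.96941
2. -25.77975, -119.41581
3. -29.26618, -22.67438
4. 89.48755, 164.64988
5. -6.50015, -50.04581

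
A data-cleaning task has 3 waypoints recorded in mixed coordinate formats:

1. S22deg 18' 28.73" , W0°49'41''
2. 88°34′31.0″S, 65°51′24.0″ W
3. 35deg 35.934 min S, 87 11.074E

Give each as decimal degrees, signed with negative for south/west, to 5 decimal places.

Point 1:
  φ: 22 + 18/60 + 28.73/3600 = 22.307981
  S → negative
  Lon: 49′ + 41″ = 49.68333′; 0 + 49.68333/60 = 0.828056
  W → negative
Point 2:
  Latitude: 88° + 34/60 + 31/3600 = 88 + 0.566667 + 0.008611 = 88.575278
  S ⇒ negate
  Lon: 65° + 51/60 + 24/3600 = 65 + 0.850000 + 0.006667 = 65.856667
  W → negative
Point 3:
  Latitude: 35.934′ = 0.598900°; total 35.598900
  S → negative
  Longitude: 11.074′ = 0.184567°; total 87.184567
  E → positive

1. -22.30798, -0.82806
2. -88.57528, -65.85667
3. -35.59890, 87.18457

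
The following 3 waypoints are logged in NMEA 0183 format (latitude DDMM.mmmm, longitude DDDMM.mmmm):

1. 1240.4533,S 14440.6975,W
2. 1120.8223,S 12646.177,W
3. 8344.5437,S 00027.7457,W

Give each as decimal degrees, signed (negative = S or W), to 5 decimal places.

Point 1:
  φ: degrees = first 2 digits = 12, minutes = 40.4533; 12 + 40.4533/60 = 12.674222
  S → negative
  Lon: split at 3 digits → 144° and 40.6975′; 144 + 40.6975/60 = 144.678292
  hemisphere W, so the sign is −
Point 2:
  φ: degrees = first 2 digits = 11, minutes = 20.8223; 11 + 20.8223/60 = 11.347038
  hemisphere S, so the sign is −
  λ: degrees = first 3 digits = 126, minutes = 46.177; 126 + 46.177/60 = 126.769617
  hemisphere W, so the sign is −
Point 3:
  Lat: degrees = first 2 digits = 83, minutes = 44.5437; 83 + 44.5437/60 = 83.742395
  hemisphere S, so the sign is −
  Longitude: split at 3 digits → 000° and 27.7457′; 0 + 27.7457/60 = 0.462428
  W ⇒ negate

1. -12.67422, -144.67829
2. -11.34704, -126.76962
3. -83.74240, -0.46243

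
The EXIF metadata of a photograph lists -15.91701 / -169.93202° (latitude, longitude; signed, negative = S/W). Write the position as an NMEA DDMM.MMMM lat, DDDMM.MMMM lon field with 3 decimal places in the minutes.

Latitude is negative → S; |value| = 15.917010
φ: fractional part 0.917010 → 55.02060 minutes
Longitude is negative → W; |value| = 169.932020
Lon: fractional part 0.932020 → 55.92120 minutes

1555.021,S / 16955.921,W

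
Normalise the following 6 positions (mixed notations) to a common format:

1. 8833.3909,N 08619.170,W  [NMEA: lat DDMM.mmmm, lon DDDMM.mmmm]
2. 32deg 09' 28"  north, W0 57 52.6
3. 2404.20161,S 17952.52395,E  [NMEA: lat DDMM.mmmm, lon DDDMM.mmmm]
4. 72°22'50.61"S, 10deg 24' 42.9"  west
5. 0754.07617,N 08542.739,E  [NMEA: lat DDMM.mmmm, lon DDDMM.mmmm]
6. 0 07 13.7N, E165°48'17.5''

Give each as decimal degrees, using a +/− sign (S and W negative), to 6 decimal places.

1. 88.556515, -86.319500
2. 32.157778, -0.964611
3. -24.070027, 179.875399
4. -72.380725, -10.411917
5. 7.901270, 85.712317
6. 0.120472, 165.804861

Point 1:
  Lat: degrees = first 2 digits = 88, minutes = 33.3909; 88 + 33.3909/60 = 88.5565150
  N ⇒ keep positive
  Lon: split at 3 digits → 086° and 19.17′; 86 + 19.17/60 = 86.3195000
  W ⇒ negate
Point 2:
  φ: 32° + 9/60 + 28/3600 = 32 + 0.150000 + 0.007778 = 32.1577778
  N ⇒ keep positive
  Lon: 0° + 57/60 + 52.6/3600 = 0 + 0.950000 + 0.014611 = 0.9646111
  hemisphere W, so the sign is −
Point 3:
  Lat: degrees = first 2 digits = 24, minutes = 4.20161; 24 + 4.20161/60 = 24.0700268
  S → negative
  λ: degrees = first 3 digits = 179, minutes = 52.52395; 179 + 52.52395/60 = 179.8753992
  E ⇒ keep positive
Point 4:
  Lat: 22′ + 50.61″ = 22.84350′; 72 + 22.84350/60 = 72.3807250
  S ⇒ negate
  λ: 24′ + 42.9″ = 24.71500′; 10 + 24.71500/60 = 10.4119167
  W → negative
Point 5:
  φ: degrees = first 2 digits = 7, minutes = 54.07617; 7 + 54.07617/60 = 7.9012695
  N → positive
  λ: degrees = first 3 digits = 85, minutes = 42.739; 85 + 42.739/60 = 85.7123167
  E → positive
Point 6:
  Latitude: 7′ + 13.7″ = 7.22833′; 0 + 7.22833/60 = 0.1204722
  N → positive
  Longitude: 165° + 48/60 + 17.5/3600 = 165 + 0.800000 + 0.004861 = 165.8048611
  E ⇒ keep positive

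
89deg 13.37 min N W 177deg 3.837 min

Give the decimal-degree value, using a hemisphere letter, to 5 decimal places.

89.22283° N, 177.06395° W

Latitude: 89 + 13.37/60 = 89.222833
Lon: 177 + 3.837/60 = 177.063950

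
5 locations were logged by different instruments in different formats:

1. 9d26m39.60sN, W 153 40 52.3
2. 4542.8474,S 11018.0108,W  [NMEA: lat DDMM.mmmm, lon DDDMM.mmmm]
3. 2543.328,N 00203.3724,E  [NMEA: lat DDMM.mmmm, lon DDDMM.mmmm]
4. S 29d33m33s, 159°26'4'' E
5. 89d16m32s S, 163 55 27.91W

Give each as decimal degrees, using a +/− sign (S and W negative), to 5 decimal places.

1. 9.44433, -153.68119
2. -45.71412, -110.30018
3. 25.72213, 2.05621
4. -29.55917, 159.43444
5. -89.27556, -163.92442

Point 1:
  Latitude: 9 + 26/60 + 39.6/3600 = 9.444333
  N → positive
  Lon: 40′ + 52.3″ = 40.87167′; 153 + 40.87167/60 = 153.681194
  W ⇒ negate
Point 2:
  Latitude: degrees = first 2 digits = 45, minutes = 42.8474; 45 + 42.8474/60 = 45.714123
  S ⇒ negate
  Lon: degrees = first 3 digits = 110, minutes = 18.0108; 110 + 18.0108/60 = 110.300180
  hemisphere W, so the sign is −
Point 3:
  φ: split at 2 digits → 25° and 43.328′; 25 + 43.328/60 = 25.722133
  N ⇒ keep positive
  Lon: degrees = first 3 digits = 2, minutes = 3.3724; 2 + 3.3724/60 = 2.056207
  E ⇒ keep positive
Point 4:
  Lat: 29 + 33/60 + 33/3600 = 29.559167
  S ⇒ negate
  Lon: 26′ + 4″ = 26.06667′; 159 + 26.06667/60 = 159.434444
  E ⇒ keep positive
Point 5:
  Lat: 89 + 16/60 + 32/3600 = 89.275556
  S → negative
  Longitude: 163° + 55/60 + 27.91/3600 = 163 + 0.916667 + 0.007753 = 163.924419
  W ⇒ negate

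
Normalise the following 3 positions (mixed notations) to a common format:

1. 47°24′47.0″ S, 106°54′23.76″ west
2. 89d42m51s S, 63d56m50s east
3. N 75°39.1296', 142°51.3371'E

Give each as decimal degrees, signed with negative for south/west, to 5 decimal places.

Point 1:
  φ: 24′ + 47″ = 24.78333′; 47 + 24.78333/60 = 47.413056
  hemisphere S, so the sign is −
  λ: 106 + 54/60 + 23.76/3600 = 106.906600
  hemisphere W, so the sign is −
Point 2:
  φ: 89 + 42/60 + 51/3600 = 89.714167
  S ⇒ negate
  Longitude: 56′ + 50″ = 56.83333′; 63 + 56.83333/60 = 63.947222
  E → positive
Point 3:
  Lat: 75 + 39.1296/60 = 75.652160
  N ⇒ keep positive
  Longitude: 51.3371′ = 0.855618°; total 142.855618
  E → positive

1. -47.41306, -106.90660
2. -89.71417, 63.94722
3. 75.65216, 142.85562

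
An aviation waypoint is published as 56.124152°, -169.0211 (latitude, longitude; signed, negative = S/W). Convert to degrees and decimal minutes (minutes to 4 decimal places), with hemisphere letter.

Latitude: minutes = (56.124152 − 56) × 60 = 7.449120
Longitude is negative → W; |value| = 169.021100
Lon: 169° + 0.021100 × 60 = 169° 1.266000′

56° 7.4491′ N, 169° 1.2660′ W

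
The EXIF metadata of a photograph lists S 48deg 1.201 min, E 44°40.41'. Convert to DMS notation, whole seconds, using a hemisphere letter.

48°01′12″ S, 44°40′25″ E

Lat: 1.20100′ → 1′ and 0.20100 × 60 = 12.06″
Lon: fractional minutes 0.41000 × 60 = 24.60″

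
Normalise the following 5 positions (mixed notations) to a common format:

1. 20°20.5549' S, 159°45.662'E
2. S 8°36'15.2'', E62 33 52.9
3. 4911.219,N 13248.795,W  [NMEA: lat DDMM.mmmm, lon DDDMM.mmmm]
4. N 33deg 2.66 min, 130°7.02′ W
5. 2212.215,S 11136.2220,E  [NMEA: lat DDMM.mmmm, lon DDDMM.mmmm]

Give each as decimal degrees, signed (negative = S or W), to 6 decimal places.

1. -20.342582, 159.761033
2. -8.604222, 62.564694
3. 49.186983, -132.813250
4. 33.044333, -130.117000
5. -22.203583, 111.603700

Point 1:
  φ: 20 + 20.5549/60 = 20.3425817
  S → negative
  Lon: 159 + 45.662/60 = 159.7610333
  E ⇒ keep positive
Point 2:
  φ: 36′ + 15.2″ = 36.25333′; 8 + 36.25333/60 = 8.6042222
  S ⇒ negate
  Longitude: 33′ + 52.9″ = 33.88167′; 62 + 33.88167/60 = 62.5646944
  E → positive
Point 3:
  φ: degrees = first 2 digits = 49, minutes = 11.219; 49 + 11.219/60 = 49.1869833
  N ⇒ keep positive
  Lon: split at 3 digits → 132° and 48.795′; 132 + 48.795/60 = 132.8132500
  W ⇒ negate
Point 4:
  Latitude: 2.66′ = 0.044333°; total 33.0443333
  N → positive
  λ: 7.02′ = 0.117000°; total 130.1170000
  W → negative
Point 5:
  Latitude: split at 2 digits → 22° and 12.215′; 22 + 12.215/60 = 22.2035833
  S ⇒ negate
  Lon: split at 3 digits → 111° and 36.222′; 111 + 36.222/60 = 111.6037000
  E ⇒ keep positive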